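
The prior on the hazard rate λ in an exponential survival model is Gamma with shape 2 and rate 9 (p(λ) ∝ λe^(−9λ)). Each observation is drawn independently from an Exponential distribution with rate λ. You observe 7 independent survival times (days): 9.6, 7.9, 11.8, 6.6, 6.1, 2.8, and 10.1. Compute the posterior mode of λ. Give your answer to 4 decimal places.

The Exponential(rate=λ) likelihood is ∝ λ^n e^(−λΣtᵢ). Here n = 7 and Σtᵢ = 9.6 + 7.9 + 11.8 + 6.6 + 6.1 + 2.8 + 10.1 = 54.9.
Posterior ∝ λe^(−9λ) · λ^7e^(−54.9λ) = λ^8e^(−63.9λ), i.e. Gamma(9, 63.9).
Mode = (a−1)/b = 8/63.9 ≈ 0.1252.

λ̂_MAP = 0.1252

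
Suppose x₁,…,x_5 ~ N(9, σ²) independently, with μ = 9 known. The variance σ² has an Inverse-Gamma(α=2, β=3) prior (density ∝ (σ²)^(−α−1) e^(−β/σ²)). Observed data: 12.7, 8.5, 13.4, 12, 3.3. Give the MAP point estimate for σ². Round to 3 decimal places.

σ̂²_MAP = 7.345

Sum of squared deviations about the known mean: SS = (12.7−9)² + (8.5−9)² + (13.4−9)² + (12−9)² + (3.3−9)² = 74.79.
The Normal likelihood contributes (σ²)^(−n/2) exp(−SS/(2σ²)), so the posterior is Inverse-Gamma(α + n/2, β + SS/2) = Inverse-Gamma(4.5, 40.395).
The mode of Inverse-Gamma(a, b) is b/(a+1) = 40.395/5.5 ≈ 7.345.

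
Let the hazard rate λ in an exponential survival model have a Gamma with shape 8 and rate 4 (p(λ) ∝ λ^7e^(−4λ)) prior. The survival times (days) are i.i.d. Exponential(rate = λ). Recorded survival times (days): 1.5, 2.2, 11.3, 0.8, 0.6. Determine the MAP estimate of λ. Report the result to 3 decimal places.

λ̂_MAP = 0.588

The Exponential(rate=λ) likelihood is ∝ λ^n e^(−λΣtᵢ). Here n = 5 and Σtᵢ = 1.5 + 2.2 + 11.3 + 0.8 + 0.6 = 16.4.
Posterior ∝ λ^7e^(−4λ) · λ^5e^(−16.4λ) = λ^12e^(−20.4λ), i.e. Gamma(13, 20.4).
Mode = (a−1)/b = 12/20.4 ≈ 0.588.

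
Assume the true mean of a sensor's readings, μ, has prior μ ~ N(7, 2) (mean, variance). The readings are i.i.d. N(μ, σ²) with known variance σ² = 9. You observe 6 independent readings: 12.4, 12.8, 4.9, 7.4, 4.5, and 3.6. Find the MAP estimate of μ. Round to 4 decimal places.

n = 6; x̄ = (12.4 + 12.8 + 4.9 + 7.4 + 4.5 + 3.6)/6 = 45.6/6 = 7.6.
For a Normal prior and Normal likelihood with known variance, the posterior is Normal; its mode equals its mean, the precision-weighted average.
Prior precision 1/σ₀² = 1/2 = 0.5; data precision n/σ² = 6/9 = 2/3.
μ̂ = (0.5·7 + (2/3)·7.6) / (0.5 + 2/3) = (257/30)/(7/6) = 257/35 ≈ 7.3429.

μ̂_MAP = 7.3429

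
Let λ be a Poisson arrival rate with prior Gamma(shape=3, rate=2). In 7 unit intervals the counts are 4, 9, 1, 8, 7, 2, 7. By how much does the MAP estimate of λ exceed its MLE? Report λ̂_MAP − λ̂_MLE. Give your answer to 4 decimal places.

MAP − MLE = -0.9841

Σxᵢ = 38. Posterior is Gamma(41, 9); MAP = (41−1)/9 = 40/9 ≈ 4.44444.
MLE = x̄ = 38/7 ≈ 5.42857.
Difference = 40/9 − 38/7 = -62/63 ≈ -0.9841.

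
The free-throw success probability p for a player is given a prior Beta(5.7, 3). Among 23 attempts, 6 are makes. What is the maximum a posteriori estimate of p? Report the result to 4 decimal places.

Prior: Beta(5.7, 3).
Data: 6 successes in 23 trials. The binomial likelihood contributes p^6(1−p)^17, so the posterior is Beta(5.7+6, 3+17) = Beta(11.7, 20).
For Beta(a, b) with a, b > 1 the mode is (a−1)/(a+b−2) = 10.7/29.7 ≈ 0.3603.

p̂_MAP = 0.3603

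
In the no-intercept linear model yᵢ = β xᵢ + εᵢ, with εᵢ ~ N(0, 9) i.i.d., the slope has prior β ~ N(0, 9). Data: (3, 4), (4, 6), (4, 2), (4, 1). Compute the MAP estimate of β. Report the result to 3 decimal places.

β̂_MAP = 0.828

log p(β | y) = −Σ(yᵢ − βxᵢ)²/(2·9) − β²/(2·9) + const.
Setting the derivative to zero: Σxᵢ(yᵢ − βxᵢ)/9 − β/9 = 0, so β = Σxᵢyᵢ / (Σxᵢ² + σ²/τ²).
Σxᵢyᵢ = 3·4 + 4·6 + 4·2 + 4·1 = 48; Σxᵢ² = 57; σ²/τ² = 1.
β̂_MAP = 48 / (57 + 1) = 48/58 ≈ 0.828.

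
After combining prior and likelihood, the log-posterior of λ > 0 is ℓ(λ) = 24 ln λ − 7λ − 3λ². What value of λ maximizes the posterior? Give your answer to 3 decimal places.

λ̂_MAP = 1.500

ℓ'(λ) = 24/λ − 7 − 6λ. Setting this to zero and multiplying by λ: 6λ² + 7λ − 24 = 0.
λ = (−7 + √(7² + 4·6·24)) / (2·6) = (−7 + √625) / 12 = (−7 + 25)/12 = 3/2.
ℓ''(λ) = −24/λ² − 6 < 0, confirming a maximum.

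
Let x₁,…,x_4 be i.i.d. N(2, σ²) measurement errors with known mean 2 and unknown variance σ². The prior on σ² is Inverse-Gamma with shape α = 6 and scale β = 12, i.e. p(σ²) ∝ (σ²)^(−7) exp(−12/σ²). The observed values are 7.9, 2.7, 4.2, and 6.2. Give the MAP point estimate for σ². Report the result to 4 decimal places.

Sum of squared deviations about the known mean: SS = (7.9−2)² + (2.7−2)² + (4.2−2)² + (6.2−2)² = 57.78.
The Normal likelihood contributes (σ²)^(−n/2) exp(−SS/(2σ²)), so the posterior is Inverse-Gamma(α + n/2, β + SS/2) = Inverse-Gamma(8, 40.89).
The mode of Inverse-Gamma(a, b) is b/(a+1) = 40.89/9 ≈ 4.5433.

σ̂²_MAP = 4.5433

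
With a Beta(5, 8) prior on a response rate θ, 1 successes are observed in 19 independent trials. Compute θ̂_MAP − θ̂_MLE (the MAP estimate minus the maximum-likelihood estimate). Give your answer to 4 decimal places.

MAP − MLE = 0.1140

Posterior is Beta(6, 26); MAP = (6−1)/(32−2) = 5/30 ≈ 0.16667.
MLE ignores the prior: θ̂_MLE = k/n = 1/19 ≈ 0.05263.
Difference = 5/30 − 1/19 = 13/114 ≈ 0.1140.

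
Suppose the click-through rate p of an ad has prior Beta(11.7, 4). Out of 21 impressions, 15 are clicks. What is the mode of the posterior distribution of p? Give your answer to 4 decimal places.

p̂_MAP = 0.7406

Prior: Beta(11.7, 4).
Data: 15 successes in 21 trials. The binomial likelihood contributes p^15(1−p)^6, so the posterior is Beta(11.7+15, 4+6) = Beta(26.7, 10).
For Beta(a, b) with a, b > 1 the mode is (a−1)/(a+b−2) = 25.7/34.7 ≈ 0.7406.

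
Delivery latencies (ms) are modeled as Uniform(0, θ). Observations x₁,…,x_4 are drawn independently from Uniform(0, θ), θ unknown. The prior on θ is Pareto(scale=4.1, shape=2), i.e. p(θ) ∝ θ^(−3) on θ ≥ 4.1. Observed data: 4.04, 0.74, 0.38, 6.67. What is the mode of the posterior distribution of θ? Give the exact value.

The Uniform(0, θ) likelihood is θ^(−n) for θ ≥ max(xᵢ), zero otherwise. Here max(xᵢ) = 6.67.
Posterior ∝ θ^(−3) · θ^(−4) = θ^(−7) on θ ≥ max(4.1, 6.67) = 6.67.
This density is strictly decreasing in θ, so the posterior mode lies at the lower boundary of the support.

θ̂_MAP = 6.67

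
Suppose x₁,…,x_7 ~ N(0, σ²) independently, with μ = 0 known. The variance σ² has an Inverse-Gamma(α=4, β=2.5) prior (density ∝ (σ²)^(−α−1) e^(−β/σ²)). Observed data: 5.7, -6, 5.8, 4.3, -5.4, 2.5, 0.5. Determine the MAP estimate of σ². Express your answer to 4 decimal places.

Sum of squared deviations about the known mean: SS = (5.7−0)² + (-6−0)² + (5.8−0)² + (4.3−0)² + (-5.4−0)² + (2.5−0)² + (0.5−0)² = 156.28.
The Normal likelihood contributes (σ²)^(−n/2) exp(−SS/(2σ²)), so the posterior is Inverse-Gamma(α + n/2, β + SS/2) = Inverse-Gamma(7.5, 80.64).
The mode of Inverse-Gamma(a, b) is b/(a+1) = 80.64/8.5 ≈ 9.4871.

σ̂²_MAP = 9.4871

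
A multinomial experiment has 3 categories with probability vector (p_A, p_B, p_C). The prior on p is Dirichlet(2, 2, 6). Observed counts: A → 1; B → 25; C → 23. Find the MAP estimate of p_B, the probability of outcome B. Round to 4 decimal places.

The posterior is Dirichlet(αᵢ + nᵢ) = Dirichlet(3, 27, 29).
For a Dirichlet(a₁,…,a_K) with all aᵢ > 1, the mode has j-th component (aⱼ − 1)/(Σaᵢ − K).
Here Σaᵢ = 59 and K = 3, so p_B = (27 − 1)/(59 − 3) = 26/56 ≈ 0.4643.

MAP estimate of p_B = 0.4643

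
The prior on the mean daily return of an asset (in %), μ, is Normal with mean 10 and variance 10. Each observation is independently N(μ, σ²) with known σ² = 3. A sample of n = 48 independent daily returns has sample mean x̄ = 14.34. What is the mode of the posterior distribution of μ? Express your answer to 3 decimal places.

μ̂_MAP = 14.313

n = 48, x̄ = 14.34.
For a Normal prior and Normal likelihood with known variance, the posterior is Normal; its mode equals its mean, the precision-weighted average.
Prior precision 1/σ₀² = 1/10 = 0.1; data precision n/σ² = 48/3 = 16.
μ̂ = (0.1·10 + 16·14.34) / (0.1 + 16) = 230.44/16.1 = 1646/115 ≈ 14.313.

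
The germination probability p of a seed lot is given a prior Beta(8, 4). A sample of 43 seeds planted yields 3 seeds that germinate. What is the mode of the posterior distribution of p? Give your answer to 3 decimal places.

Prior: Beta(8, 4).
Data: 3 successes in 43 trials. The binomial likelihood contributes p^3(1−p)^40, so the posterior is Beta(8+3, 4+40) = Beta(11, 44).
For Beta(a, b) with a, b > 1 the mode is (a−1)/(a+b−2) = 10/53 ≈ 0.189.

p̂_MAP = 0.189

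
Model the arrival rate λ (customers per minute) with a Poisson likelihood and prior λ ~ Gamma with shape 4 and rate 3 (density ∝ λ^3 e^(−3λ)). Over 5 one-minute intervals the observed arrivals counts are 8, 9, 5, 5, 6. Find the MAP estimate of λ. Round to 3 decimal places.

λ̂_MAP = 4.500

Σxᵢ = 8+9+5+5+6 = 33, with n = 5.
Posterior ∝ λ^3e^(−3λ) · λ^33e^(−5λ) = λ^36e^(−8λ), i.e. Gamma(shape=37, rate=8).
The mode of a Gamma(a, b) with a ≥ 1 (shape–rate) is (a−1)/b = 36/8 ≈ 4.500.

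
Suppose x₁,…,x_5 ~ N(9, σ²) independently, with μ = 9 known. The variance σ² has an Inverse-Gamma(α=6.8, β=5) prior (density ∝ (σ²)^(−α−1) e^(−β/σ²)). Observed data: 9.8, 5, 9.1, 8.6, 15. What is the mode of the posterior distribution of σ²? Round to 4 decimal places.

Sum of squared deviations about the known mean: SS = (9.8−9)² + (5−9)² + (9.1−9)² + (8.6−9)² + (15−9)² = 52.81.
The Normal likelihood contributes (σ²)^(−n/2) exp(−SS/(2σ²)), so the posterior is Inverse-Gamma(α + n/2, β + SS/2) = Inverse-Gamma(9.3, 31.405).
The mode of Inverse-Gamma(a, b) is b/(a+1) = 31.405/10.3 ≈ 3.0490.

σ̂²_MAP = 3.0490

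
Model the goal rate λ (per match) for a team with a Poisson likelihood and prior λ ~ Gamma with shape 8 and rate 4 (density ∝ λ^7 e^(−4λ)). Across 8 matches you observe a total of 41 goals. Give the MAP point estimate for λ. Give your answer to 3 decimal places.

λ̂_MAP = 4.000

Σxᵢ = 41, n = 8.
Posterior ∝ λ^7e^(−4λ) · λ^41e^(−8λ) = λ^48e^(−12λ), i.e. Gamma(shape=49, rate=12).
The mode of a Gamma(a, b) with a ≥ 1 (shape–rate) is (a−1)/b = 48/12 ≈ 4.000.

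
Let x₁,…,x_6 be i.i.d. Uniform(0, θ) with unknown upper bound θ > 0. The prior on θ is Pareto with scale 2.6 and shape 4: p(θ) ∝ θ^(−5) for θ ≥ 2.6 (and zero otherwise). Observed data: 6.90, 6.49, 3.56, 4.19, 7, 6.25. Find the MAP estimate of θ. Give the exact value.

The Uniform(0, θ) likelihood is θ^(−n) for θ ≥ max(xᵢ), zero otherwise. Here max(xᵢ) = 7.
Posterior ∝ θ^(−5) · θ^(−6) = θ^(−11) on θ ≥ max(2.6, 7) = 7.
This density is strictly decreasing in θ, so the posterior mode lies at the lower boundary of the support.

θ̂_MAP = 7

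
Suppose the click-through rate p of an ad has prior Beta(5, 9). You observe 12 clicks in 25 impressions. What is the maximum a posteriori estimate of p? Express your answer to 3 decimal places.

Prior: Beta(5, 9).
Data: 12 successes in 25 trials. The binomial likelihood contributes p^12(1−p)^13, so the posterior is Beta(5+12, 9+13) = Beta(17, 22).
For Beta(a, b) with a, b > 1 the mode is (a−1)/(a+b−2) = 16/37 ≈ 0.432.

p̂_MAP = 0.432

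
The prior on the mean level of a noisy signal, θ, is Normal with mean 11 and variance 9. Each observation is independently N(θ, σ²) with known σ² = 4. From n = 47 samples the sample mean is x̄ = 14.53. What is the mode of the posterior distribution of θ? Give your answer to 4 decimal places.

θ̂_MAP = 14.4969

n = 47, x̄ = 14.53.
For a Normal prior and Normal likelihood with known variance, the posterior is Normal; its mode equals its mean, the precision-weighted average.
Prior precision 1/σ₀² = 1/9; data precision n/σ² = 47/4 = 11.75.
θ̂ = ((1/9)·11 + 11.75·14.53) / (1/9 + 11.75) = (619019/3600)/(427/36) = 619019/42700 ≈ 14.4969.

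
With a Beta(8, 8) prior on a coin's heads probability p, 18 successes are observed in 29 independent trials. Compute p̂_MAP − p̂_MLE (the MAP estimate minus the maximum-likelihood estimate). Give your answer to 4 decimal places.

MAP − MLE = -0.0393

Posterior is Beta(26, 19); MAP = (26−1)/(45−2) = 25/43 ≈ 0.58140.
MLE ignores the prior: p̂_MLE = k/n = 18/29 ≈ 0.62069.
Difference = 25/43 − 18/29 = -49/1247 ≈ -0.0393.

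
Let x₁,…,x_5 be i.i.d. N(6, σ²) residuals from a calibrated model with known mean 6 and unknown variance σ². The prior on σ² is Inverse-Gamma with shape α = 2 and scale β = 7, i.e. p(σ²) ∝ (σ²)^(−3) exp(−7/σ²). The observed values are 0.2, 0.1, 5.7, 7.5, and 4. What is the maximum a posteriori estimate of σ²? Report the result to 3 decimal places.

σ̂²_MAP = 8.072

Sum of squared deviations about the known mean: SS = (0.2−6)² + (0.1−6)² + (5.7−6)² + (7.5−6)² + (4−6)² = 74.79.
The Normal likelihood contributes (σ²)^(−n/2) exp(−SS/(2σ²)), so the posterior is Inverse-Gamma(α + n/2, β + SS/2) = Inverse-Gamma(4.5, 44.395).
The mode of Inverse-Gamma(a, b) is b/(a+1) = 44.395/5.5 ≈ 8.072.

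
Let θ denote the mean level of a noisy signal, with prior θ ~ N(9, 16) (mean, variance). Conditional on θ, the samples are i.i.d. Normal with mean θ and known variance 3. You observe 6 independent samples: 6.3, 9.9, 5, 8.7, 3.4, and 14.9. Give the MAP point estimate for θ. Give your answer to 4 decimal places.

n = 6; x̄ = (6.3 + 9.9 + 5 + 8.7 + 3.4 + 14.9)/6 = 48.2/6 = 241/30 ≈ 8.0333.
For a Normal prior and Normal likelihood with known variance, the posterior is Normal; its mode equals its mean, the precision-weighted average.
Prior precision 1/σ₀² = 1/16 = 0.0625; data precision n/σ² = 6/3 = 2.
θ̂ = (0.0625·9 + 2·(241/30)) / (0.0625 + 2) = (3991/240)/2.0625 = 3991/495 ≈ 8.0626.

θ̂_MAP = 8.0626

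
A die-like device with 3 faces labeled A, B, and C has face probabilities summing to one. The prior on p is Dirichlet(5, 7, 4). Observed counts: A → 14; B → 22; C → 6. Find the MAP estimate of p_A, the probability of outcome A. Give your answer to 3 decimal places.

The posterior is Dirichlet(αᵢ + nᵢ) = Dirichlet(19, 29, 10).
For a Dirichlet(a₁,…,a_K) with all aᵢ > 1, the mode has j-th component (aⱼ − 1)/(Σaᵢ − K).
Here Σaᵢ = 58 and K = 3, so p_A = (19 − 1)/(58 − 3) = 18/55 ≈ 0.327.

MAP estimate of p_A = 0.327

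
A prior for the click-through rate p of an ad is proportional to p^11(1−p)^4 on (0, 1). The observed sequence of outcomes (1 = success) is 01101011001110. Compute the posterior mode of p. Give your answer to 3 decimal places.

p̂_MAP = 0.655

The prior density ∝ p^11(1−p)^4 is the kernel of Beta(12, 5).
Data: 8 successes in 14 trials (from the sequence). The binomial likelihood contributes p^8(1−p)^6, so the posterior is Beta(12+8, 5+6) = Beta(20, 11).
For Beta(a, b) with a, b > 1 the mode is (a−1)/(a+b−2) = 19/29 ≈ 0.655.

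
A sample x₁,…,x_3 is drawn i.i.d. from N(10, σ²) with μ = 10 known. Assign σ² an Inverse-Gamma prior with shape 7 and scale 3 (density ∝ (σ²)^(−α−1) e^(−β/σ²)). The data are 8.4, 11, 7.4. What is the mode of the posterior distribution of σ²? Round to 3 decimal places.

Sum of squared deviations about the known mean: SS = (8.4−10)² + (11−10)² + (7.4−10)² = 10.32.
The Normal likelihood contributes (σ²)^(−n/2) exp(−SS/(2σ²)), so the posterior is Inverse-Gamma(α + n/2, β + SS/2) = Inverse-Gamma(8.5, 8.16).
The mode of Inverse-Gamma(a, b) is b/(a+1) = 8.16/9.5 ≈ 0.859.

σ̂²_MAP = 0.859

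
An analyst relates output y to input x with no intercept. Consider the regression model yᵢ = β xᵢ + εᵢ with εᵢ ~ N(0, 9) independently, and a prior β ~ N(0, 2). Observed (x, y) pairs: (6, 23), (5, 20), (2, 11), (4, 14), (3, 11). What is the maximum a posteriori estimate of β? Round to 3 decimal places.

β̂_MAP = 3.693

log p(β | y) = −Σ(yᵢ − βxᵢ)²/(2·9) − β²/(2·2) + const.
Setting the derivative to zero: Σxᵢ(yᵢ − βxᵢ)/9 − β/2 = 0, so β = Σxᵢyᵢ / (Σxᵢ² + σ²/τ²).
Σxᵢyᵢ = 6·23 + 5·20 + 2·11 + 4·14 + 3·11 = 349; Σxᵢ² = 90; σ²/τ² = 4.5.
β̂_MAP = 349 / (90 + 4.5) = 349/94.5 ≈ 3.693.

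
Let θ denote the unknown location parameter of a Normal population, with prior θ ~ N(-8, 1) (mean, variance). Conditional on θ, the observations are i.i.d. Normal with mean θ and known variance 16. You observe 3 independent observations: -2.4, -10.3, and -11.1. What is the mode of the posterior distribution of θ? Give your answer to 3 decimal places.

n = 3; x̄ = ((-2.4) + (-10.3) + (-11.1))/3 = -23.8/3 = -119/15 ≈ -7.9333.
For a Normal prior and Normal likelihood with known variance, the posterior is Normal; its mode equals its mean, the precision-weighted average.
Prior precision 1/σ₀² = 1/1 = 1; data precision n/σ² = 3/16 = 0.1875.
θ̂ = (1·(-8) + 0.1875·(-119/15)) / (1 + 0.1875) = (-9.4875)/1.1875 = -759/95 ≈ -7.989.

θ̂_MAP = -7.989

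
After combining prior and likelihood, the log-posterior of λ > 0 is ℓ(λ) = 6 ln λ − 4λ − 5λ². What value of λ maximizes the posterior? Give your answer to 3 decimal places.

λ̂_MAP = 0.600

ℓ'(λ) = 6/λ − 4 − 10λ. Setting this to zero and multiplying by λ: 10λ² + 4λ − 6 = 0.
λ = (−4 + √(4² + 4·10·6)) / (2·10) = (−4 + √256) / 20 = (−4 + 16)/20 = 3/5.
ℓ''(λ) = −6/λ² − 10 < 0, confirming a maximum.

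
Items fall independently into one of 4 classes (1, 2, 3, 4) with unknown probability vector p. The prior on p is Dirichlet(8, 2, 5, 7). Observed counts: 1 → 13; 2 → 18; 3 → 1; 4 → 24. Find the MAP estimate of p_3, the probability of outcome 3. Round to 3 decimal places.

The posterior is Dirichlet(αᵢ + nᵢ) = Dirichlet(21, 20, 6, 31).
For a Dirichlet(a₁,…,a_K) with all aᵢ > 1, the mode has j-th component (aⱼ − 1)/(Σaᵢ − K).
Here Σaᵢ = 78 and K = 4, so p_3 = (6 − 1)/(78 − 4) = 5/74 ≈ 0.068.

MAP estimate: 0.068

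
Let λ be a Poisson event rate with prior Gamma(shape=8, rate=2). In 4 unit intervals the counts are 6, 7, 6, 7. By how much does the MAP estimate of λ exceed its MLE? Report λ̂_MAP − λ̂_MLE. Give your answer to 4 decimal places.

MAP − MLE = -1.0000

Σxᵢ = 26. Posterior is Gamma(34, 6); MAP = (34−1)/6 = 33/6 ≈ 5.50000.
MLE = x̄ = 26/4 ≈ 6.50000.
Difference = 33/6 − 26/4 = -1 ≈ -1.0000.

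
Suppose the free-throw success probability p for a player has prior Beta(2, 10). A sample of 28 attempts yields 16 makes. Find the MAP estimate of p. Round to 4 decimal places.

p̂_MAP = 0.4474

Prior: Beta(2, 10).
Data: 16 successes in 28 trials. The binomial likelihood contributes p^16(1−p)^12, so the posterior is Beta(2+16, 10+12) = Beta(18, 22).
For Beta(a, b) with a, b > 1 the mode is (a−1)/(a+b−2) = 17/38 ≈ 0.4474.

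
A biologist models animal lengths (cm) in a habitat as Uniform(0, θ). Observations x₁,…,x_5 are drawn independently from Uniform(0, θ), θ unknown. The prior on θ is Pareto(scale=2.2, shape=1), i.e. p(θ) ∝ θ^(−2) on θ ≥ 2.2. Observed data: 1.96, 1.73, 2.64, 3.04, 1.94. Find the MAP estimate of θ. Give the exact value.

The Uniform(0, θ) likelihood is θ^(−n) for θ ≥ max(xᵢ), zero otherwise. Here max(xᵢ) = 3.04.
Posterior ∝ θ^(−2) · θ^(−5) = θ^(−7) on θ ≥ max(2.2, 3.04) = 3.04.
This density is strictly decreasing in θ, so the posterior mode lies at the lower boundary of the support.

θ̂_MAP = 3.04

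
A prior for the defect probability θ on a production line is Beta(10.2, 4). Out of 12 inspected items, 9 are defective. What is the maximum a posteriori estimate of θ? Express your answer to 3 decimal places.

θ̂_MAP = 0.752

Prior: Beta(10.2, 4).
Data: 9 successes in 12 trials. The binomial likelihood contributes θ^9(1−θ)^3, so the posterior is Beta(10.2+9, 4+3) = Beta(19.2, 7).
For Beta(a, b) with a, b > 1 the mode is (a−1)/(a+b−2) = 18.2/24.2 ≈ 0.752.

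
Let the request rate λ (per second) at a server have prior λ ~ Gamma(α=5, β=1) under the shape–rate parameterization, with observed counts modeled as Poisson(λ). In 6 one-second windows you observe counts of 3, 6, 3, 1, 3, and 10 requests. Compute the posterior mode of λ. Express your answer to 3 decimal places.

λ̂_MAP = 4.286

Σxᵢ = 3+6+3+1+3+10 = 26, with n = 6.
Posterior ∝ λ^4e^(−1λ) · λ^26e^(−6λ) = λ^30e^(−7λ), i.e. Gamma(shape=31, rate=7).
The mode of a Gamma(a, b) with a ≥ 1 (shape–rate) is (a−1)/b = 30/7 ≈ 4.286.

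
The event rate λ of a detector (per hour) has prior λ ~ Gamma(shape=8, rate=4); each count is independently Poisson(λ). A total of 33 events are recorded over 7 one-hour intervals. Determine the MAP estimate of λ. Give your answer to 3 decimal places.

λ̂_MAP = 3.636

Σxᵢ = 33, n = 7.
Posterior ∝ λ^7e^(−4λ) · λ^33e^(−7λ) = λ^40e^(−11λ), i.e. Gamma(shape=41, rate=11).
The mode of a Gamma(a, b) with a ≥ 1 (shape–rate) is (a−1)/b = 40/11 ≈ 3.636.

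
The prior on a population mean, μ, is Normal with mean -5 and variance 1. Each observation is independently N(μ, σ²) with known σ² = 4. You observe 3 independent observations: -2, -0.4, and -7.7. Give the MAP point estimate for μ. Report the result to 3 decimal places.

μ̂_MAP = -4.300

n = 3; x̄ = ((-2) + (-0.4) + (-7.7))/3 = -10.1/3 = -101/30 ≈ -3.3667.
For a Normal prior and Normal likelihood with known variance, the posterior is Normal; its mode equals its mean, the precision-weighted average.
Prior precision 1/σ₀² = 1/1 = 1; data precision n/σ² = 3/4 = 0.75.
μ̂ = (1·(-5) + 0.75·(-101/30)) / (1 + 0.75) = (-7.525)/1.75 = -4.300.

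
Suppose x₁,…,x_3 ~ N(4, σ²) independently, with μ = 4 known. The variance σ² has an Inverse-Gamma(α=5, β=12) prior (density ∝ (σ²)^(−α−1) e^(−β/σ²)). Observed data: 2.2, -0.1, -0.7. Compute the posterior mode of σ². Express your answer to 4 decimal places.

σ̂²_MAP = 4.4093

Sum of squared deviations about the known mean: SS = (2.2−4)² + (-0.1−4)² + (-0.7−4)² = 42.14.
The Normal likelihood contributes (σ²)^(−n/2) exp(−SS/(2σ²)), so the posterior is Inverse-Gamma(α + n/2, β + SS/2) = Inverse-Gamma(6.5, 33.07).
The mode of Inverse-Gamma(a, b) is b/(a+1) = 33.07/7.5 ≈ 4.4093.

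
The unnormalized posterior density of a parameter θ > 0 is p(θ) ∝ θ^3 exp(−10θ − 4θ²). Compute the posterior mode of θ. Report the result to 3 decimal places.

ℓ'(θ) = 3/θ − 10 − 8θ. Setting this to zero and multiplying by θ: 8θ² + 10θ − 3 = 0.
θ = (−10 + √(10² + 4·8·3)) / (2·8) = (−10 + √196) / 16 = (−10 + 14)/16 = 1/4.
ℓ''(θ) = −3/θ² − 8 < 0, confirming a maximum.

θ̂_MAP = 0.250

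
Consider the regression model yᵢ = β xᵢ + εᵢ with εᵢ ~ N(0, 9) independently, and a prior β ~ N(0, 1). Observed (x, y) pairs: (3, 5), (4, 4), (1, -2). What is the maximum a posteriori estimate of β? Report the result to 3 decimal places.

log p(β | y) = −Σ(yᵢ − βxᵢ)²/(2·9) − β²/(2·1) + const.
Setting the derivative to zero: Σxᵢ(yᵢ − βxᵢ)/9 − β/1 = 0, so β = Σxᵢyᵢ / (Σxᵢ² + σ²/τ²).
Σxᵢyᵢ = 3·5 + 4·4 + 1·(-2) = 29; Σxᵢ² = 26; σ²/τ² = 9.
β̂_MAP = 29 / (26 + 9) = 29/35 ≈ 0.829.

β̂_MAP = 0.829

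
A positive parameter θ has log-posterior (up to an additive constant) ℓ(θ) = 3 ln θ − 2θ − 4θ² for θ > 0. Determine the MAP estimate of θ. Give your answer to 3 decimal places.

θ̂_MAP = 0.500

ℓ'(θ) = 3/θ − 2 − 8θ. Setting this to zero and multiplying by θ: 8θ² + 2θ − 3 = 0.
θ = (−2 + √(2² + 4·8·3)) / (2·8) = (−2 + √100) / 16 = (−2 + 10)/16 = 1/2.
ℓ''(θ) = −3/θ² − 8 < 0, confirming a maximum.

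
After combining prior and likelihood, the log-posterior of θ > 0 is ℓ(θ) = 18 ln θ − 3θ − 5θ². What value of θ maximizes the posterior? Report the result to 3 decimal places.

ℓ'(θ) = 18/θ − 3 − 10θ. Setting this to zero and multiplying by θ: 10θ² + 3θ − 18 = 0.
θ = (−3 + √(3² + 4·10·18)) / (2·10) = (−3 + √729) / 20 = (−3 + 27)/20 = 6/5.
ℓ''(θ) = −18/θ² − 10 < 0, confirming a maximum.

θ̂_MAP = 1.200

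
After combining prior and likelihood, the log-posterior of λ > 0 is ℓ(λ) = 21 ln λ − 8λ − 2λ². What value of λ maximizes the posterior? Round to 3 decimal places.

ℓ'(λ) = 21/λ − 8 − 4λ. Setting this to zero and multiplying by λ: 4λ² + 8λ − 21 = 0.
λ = (−8 + √(8² + 4·4·21)) / (2·4) = (−8 + √400) / 8 = (−8 + 20)/8 = 3/2.
ℓ''(λ) = −21/λ² − 4 < 0, confirming a maximum.

λ̂_MAP = 1.500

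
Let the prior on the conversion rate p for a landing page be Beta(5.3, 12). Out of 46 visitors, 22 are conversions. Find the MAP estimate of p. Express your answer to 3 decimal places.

p̂_MAP = 0.429

Prior: Beta(5.3, 12).
Data: 22 successes in 46 trials. The binomial likelihood contributes p^22(1−p)^24, so the posterior is Beta(5.3+22, 12+24) = Beta(27.3, 36).
For Beta(a, b) with a, b > 1 the mode is (a−1)/(a+b−2) = 26.3/61.3 ≈ 0.429.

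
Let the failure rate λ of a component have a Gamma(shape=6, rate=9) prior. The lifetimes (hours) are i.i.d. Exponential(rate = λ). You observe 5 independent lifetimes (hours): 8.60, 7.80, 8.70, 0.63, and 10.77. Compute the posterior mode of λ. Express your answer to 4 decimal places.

The Exponential(rate=λ) likelihood is ∝ λ^n e^(−λΣtᵢ). Here n = 5 and Σtᵢ = 8.60 + 7.80 + 8.70 + 0.63 + 10.77 = 36.50.
Posterior ∝ λ^5e^(−9λ) · λ^5e^(−36.50λ) = λ^10e^(−45.50λ), i.e. Gamma(11, 45.50).
Mode = (a−1)/b = 10/45.50 ≈ 0.2198.

λ̂_MAP = 0.2198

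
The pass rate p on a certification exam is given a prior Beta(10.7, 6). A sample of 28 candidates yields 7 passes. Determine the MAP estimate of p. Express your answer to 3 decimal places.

Prior: Beta(10.7, 6).
Data: 7 successes in 28 trials. The binomial likelihood contributes p^7(1−p)^21, so the posterior is Beta(10.7+7, 6+21) = Beta(17.7, 27).
For Beta(a, b) with a, b > 1 the mode is (a−1)/(a+b−2) = 16.7/42.7 ≈ 0.391.

p̂_MAP = 0.391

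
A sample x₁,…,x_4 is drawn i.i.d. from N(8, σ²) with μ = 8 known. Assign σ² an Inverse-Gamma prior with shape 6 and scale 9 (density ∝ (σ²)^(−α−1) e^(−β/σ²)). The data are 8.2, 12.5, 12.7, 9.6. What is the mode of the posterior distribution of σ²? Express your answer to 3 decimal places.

σ̂²_MAP = 3.497

Sum of squared deviations about the known mean: SS = (8.2−8)² + (12.5−8)² + (12.7−8)² + (9.6−8)² = 44.94.
The Normal likelihood contributes (σ²)^(−n/2) exp(−SS/(2σ²)), so the posterior is Inverse-Gamma(α + n/2, β + SS/2) = Inverse-Gamma(8, 31.47).
The mode of Inverse-Gamma(a, b) is b/(a+1) = 31.47/9 ≈ 3.497.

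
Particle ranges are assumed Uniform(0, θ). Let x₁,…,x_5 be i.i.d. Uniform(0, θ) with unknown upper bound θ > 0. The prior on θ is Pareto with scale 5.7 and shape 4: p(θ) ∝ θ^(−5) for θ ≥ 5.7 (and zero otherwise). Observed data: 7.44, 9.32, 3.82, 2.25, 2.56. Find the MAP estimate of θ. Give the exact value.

θ̂_MAP = 9.32

The Uniform(0, θ) likelihood is θ^(−n) for θ ≥ max(xᵢ), zero otherwise. Here max(xᵢ) = 9.32.
Posterior ∝ θ^(−5) · θ^(−5) = θ^(−10) on θ ≥ max(5.7, 9.32) = 9.32.
This density is strictly decreasing in θ, so the posterior mode lies at the lower boundary of the support.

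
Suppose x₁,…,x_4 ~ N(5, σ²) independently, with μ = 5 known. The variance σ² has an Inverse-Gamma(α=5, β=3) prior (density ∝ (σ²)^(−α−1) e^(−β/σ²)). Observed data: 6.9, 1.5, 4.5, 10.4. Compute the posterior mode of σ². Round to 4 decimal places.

Sum of squared deviations about the known mean: SS = (6.9−5)² + (1.5−5)² + (4.5−5)² + (10.4−5)² = 45.27.
The Normal likelihood contributes (σ²)^(−n/2) exp(−SS/(2σ²)), so the posterior is Inverse-Gamma(α + n/2, β + SS/2) = Inverse-Gamma(7, 25.635).
The mode of Inverse-Gamma(a, b) is b/(a+1) = 25.635/8 ≈ 3.2044.

σ̂²_MAP = 3.2044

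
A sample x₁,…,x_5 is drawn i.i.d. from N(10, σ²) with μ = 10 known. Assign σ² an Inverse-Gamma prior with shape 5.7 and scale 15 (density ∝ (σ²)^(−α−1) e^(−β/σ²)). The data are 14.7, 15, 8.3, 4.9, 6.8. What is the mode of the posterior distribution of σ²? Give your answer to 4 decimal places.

Sum of squared deviations about the known mean: SS = (14.7−10)² + (15−10)² + (8.3−10)² + (4.9−10)² + (6.8−10)² = 86.23.
The Normal likelihood contributes (σ²)^(−n/2) exp(−SS/(2σ²)), so the posterior is Inverse-Gamma(α + n/2, β + SS/2) = Inverse-Gamma(8.2, 58.115).
The mode of Inverse-Gamma(a, b) is b/(a+1) = 58.115/9.2 ≈ 6.3168.

σ̂²_MAP = 6.3168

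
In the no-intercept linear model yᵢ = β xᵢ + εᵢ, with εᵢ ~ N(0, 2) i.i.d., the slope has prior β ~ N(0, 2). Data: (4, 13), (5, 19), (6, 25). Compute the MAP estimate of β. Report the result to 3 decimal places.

log p(β | y) = −Σ(yᵢ − βxᵢ)²/(2·2) − β²/(2·2) + const.
Setting the derivative to zero: Σxᵢ(yᵢ − βxᵢ)/2 − β/2 = 0, so β = Σxᵢyᵢ / (Σxᵢ² + σ²/τ²).
Σxᵢyᵢ = 4·13 + 5·19 + 6·25 = 297; Σxᵢ² = 77; σ²/τ² = 1.
β̂_MAP = 297 / (77 + 1) = 297/78 ≈ 3.808.

β̂_MAP = 3.808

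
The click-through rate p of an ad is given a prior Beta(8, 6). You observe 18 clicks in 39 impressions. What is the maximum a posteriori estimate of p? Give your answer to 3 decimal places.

p̂_MAP = 0.490

Prior: Beta(8, 6).
Data: 18 successes in 39 trials. The binomial likelihood contributes p^18(1−p)^21, so the posterior is Beta(8+18, 6+21) = Beta(26, 27).
For Beta(a, b) with a, b > 1 the mode is (a−1)/(a+b−2) = 25/51 ≈ 0.490.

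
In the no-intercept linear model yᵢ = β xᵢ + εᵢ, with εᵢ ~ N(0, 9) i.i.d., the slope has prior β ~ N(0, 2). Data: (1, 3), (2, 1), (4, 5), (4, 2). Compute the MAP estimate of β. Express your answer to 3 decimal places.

log p(β | y) = −Σ(yᵢ − βxᵢ)²/(2·9) − β²/(2·2) + const.
Setting the derivative to zero: Σxᵢ(yᵢ − βxᵢ)/9 − β/2 = 0, so β = Σxᵢyᵢ / (Σxᵢ² + σ²/τ²).
Σxᵢyᵢ = 1·3 + 2·1 + 4·5 + 4·2 = 33; Σxᵢ² = 37; σ²/τ² = 4.5.
β̂_MAP = 33 / (37 + 4.5) = 33/41.5 ≈ 0.795.

β̂_MAP = 0.795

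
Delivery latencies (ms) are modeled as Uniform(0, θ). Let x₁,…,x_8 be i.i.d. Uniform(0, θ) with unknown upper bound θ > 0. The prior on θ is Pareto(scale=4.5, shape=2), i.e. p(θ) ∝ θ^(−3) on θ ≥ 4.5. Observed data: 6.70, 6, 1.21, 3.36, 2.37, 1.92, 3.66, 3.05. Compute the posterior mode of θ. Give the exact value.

The Uniform(0, θ) likelihood is θ^(−n) for θ ≥ max(xᵢ), zero otherwise. Here max(xᵢ) = 6.70.
Posterior ∝ θ^(−3) · θ^(−8) = θ^(−11) on θ ≥ max(4.5, 6.70) = 6.70.
This density is strictly decreasing in θ, so the posterior mode lies at the lower boundary of the support.

θ̂_MAP = 6.70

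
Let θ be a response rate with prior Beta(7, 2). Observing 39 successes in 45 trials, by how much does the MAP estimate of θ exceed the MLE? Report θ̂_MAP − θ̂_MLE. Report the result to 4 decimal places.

Posterior is Beta(46, 8); MAP = (46−1)/(54−2) = 45/52 ≈ 0.86538.
MLE ignores the prior: θ̂_MLE = k/n = 39/45 ≈ 0.86667.
Difference = 45/52 − 39/45 = -1/780 ≈ -0.0013.

MAP − MLE = -0.0013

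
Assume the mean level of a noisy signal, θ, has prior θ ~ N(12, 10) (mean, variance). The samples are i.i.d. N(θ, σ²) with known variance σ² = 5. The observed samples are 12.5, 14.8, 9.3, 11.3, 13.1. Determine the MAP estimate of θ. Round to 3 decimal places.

n = 5; x̄ = (12.5 + 14.8 + 9.3 + 11.3 + 13.1)/5 = 61/5 = 12.2.
For a Normal prior and Normal likelihood with known variance, the posterior is Normal; its mode equals its mean, the precision-weighted average.
Prior precision 1/σ₀² = 1/10 = 0.1; data precision n/σ² = 5/5 = 1.
θ̂ = (0.1·12 + 1·12.2) / (0.1 + 1) = 13.4/1.1 = 134/11 ≈ 12.182.

θ̂_MAP = 12.182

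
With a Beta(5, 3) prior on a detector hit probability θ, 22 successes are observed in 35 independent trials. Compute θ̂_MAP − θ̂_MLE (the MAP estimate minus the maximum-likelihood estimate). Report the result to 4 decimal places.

Posterior is Beta(27, 16); MAP = (27−1)/(43−2) = 26/41 ≈ 0.63415.
MLE ignores the prior: θ̂_MLE = k/n = 22/35 ≈ 0.62857.
Difference = 26/41 − 22/35 = 8/1435 ≈ 0.0056.

MAP − MLE = 0.0056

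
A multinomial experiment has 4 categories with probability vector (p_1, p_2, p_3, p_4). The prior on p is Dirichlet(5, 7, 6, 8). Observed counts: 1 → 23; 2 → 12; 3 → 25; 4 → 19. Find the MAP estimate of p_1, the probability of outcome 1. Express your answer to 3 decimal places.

The posterior is Dirichlet(αᵢ + nᵢ) = Dirichlet(28, 19, 31, 27).
For a Dirichlet(a₁,…,a_K) with all aᵢ > 1, the mode has j-th component (aⱼ − 1)/(Σaᵢ − K).
Here Σaᵢ = 105 and K = 4, so p_1 = (28 − 1)/(105 − 4) = 27/101 ≈ 0.267.

MAP estimate: 0.267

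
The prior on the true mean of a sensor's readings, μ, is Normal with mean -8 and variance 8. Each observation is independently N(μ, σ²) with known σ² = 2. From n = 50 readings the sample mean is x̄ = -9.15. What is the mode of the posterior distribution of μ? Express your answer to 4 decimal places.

n = 50, x̄ = -9.15.
For a Normal prior and Normal likelihood with known variance, the posterior is Normal; its mode equals its mean, the precision-weighted average.
Prior precision 1/σ₀² = 1/8 = 0.125; data precision n/σ² = 50/2 = 25.
μ̂ = (0.125·(-8) + 25·(-9.15)) / (0.125 + 25) = (-229.75)/25.125 = -1838/201 ≈ -9.1443.

μ̂_MAP = -9.1443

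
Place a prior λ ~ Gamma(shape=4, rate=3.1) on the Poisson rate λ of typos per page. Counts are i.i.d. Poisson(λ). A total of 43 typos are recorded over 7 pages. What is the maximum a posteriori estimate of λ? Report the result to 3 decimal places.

λ̂_MAP = 4.554

Σxᵢ = 43, n = 7.
Posterior ∝ λ^3e^(−3.1λ) · λ^43e^(−7λ) = λ^46e^(−10.1λ), i.e. Gamma(shape=47, rate=10.1).
The mode of a Gamma(a, b) with a ≥ 1 (shape–rate) is (a−1)/b = 46/10.1 ≈ 4.554.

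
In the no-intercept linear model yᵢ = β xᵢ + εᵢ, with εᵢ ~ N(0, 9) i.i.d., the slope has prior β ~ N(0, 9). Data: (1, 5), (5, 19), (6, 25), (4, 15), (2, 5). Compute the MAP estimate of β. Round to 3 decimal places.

β̂_MAP = 3.855

log p(β | y) = −Σ(yᵢ − βxᵢ)²/(2·9) − β²/(2·9) + const.
Setting the derivative to zero: Σxᵢ(yᵢ − βxᵢ)/9 − β/9 = 0, so β = Σxᵢyᵢ / (Σxᵢ² + σ²/τ²).
Σxᵢyᵢ = 1·5 + 5·19 + 6·25 + 4·15 + 2·5 = 320; Σxᵢ² = 82; σ²/τ² = 1.
β̂_MAP = 320 / (82 + 1) = 320/83 ≈ 3.855.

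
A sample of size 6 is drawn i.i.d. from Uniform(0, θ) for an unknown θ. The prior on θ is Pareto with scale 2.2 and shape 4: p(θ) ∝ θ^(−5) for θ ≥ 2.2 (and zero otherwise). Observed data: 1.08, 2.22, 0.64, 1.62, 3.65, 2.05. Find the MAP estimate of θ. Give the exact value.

θ̂_MAP = 3.65

The Uniform(0, θ) likelihood is θ^(−n) for θ ≥ max(xᵢ), zero otherwise. Here max(xᵢ) = 3.65.
Posterior ∝ θ^(−5) · θ^(−6) = θ^(−11) on θ ≥ max(2.2, 3.65) = 3.65.
This density is strictly decreasing in θ, so the posterior mode lies at the lower boundary of the support.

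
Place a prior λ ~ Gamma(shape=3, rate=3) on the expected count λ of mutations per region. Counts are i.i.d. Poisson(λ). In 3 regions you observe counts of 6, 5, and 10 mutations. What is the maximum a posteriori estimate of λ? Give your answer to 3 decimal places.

λ̂_MAP = 3.833

Σxᵢ = 6+5+10 = 21, with n = 3.
Posterior ∝ λ^2e^(−3λ) · λ^21e^(−3λ) = λ^23e^(−6λ), i.e. Gamma(shape=24, rate=6).
The mode of a Gamma(a, b) with a ≥ 1 (shape–rate) is (a−1)/b = 23/6 ≈ 3.833.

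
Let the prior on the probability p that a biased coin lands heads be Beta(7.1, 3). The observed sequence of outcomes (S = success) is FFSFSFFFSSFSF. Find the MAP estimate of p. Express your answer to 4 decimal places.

Prior: Beta(7.1, 3).
Data: 5 successes in 13 trials (from the sequence). The binomial likelihood contributes p^5(1−p)^8, so the posterior is Beta(7.1+5, 3+8) = Beta(12.1, 11).
For Beta(a, b) with a, b > 1 the mode is (a−1)/(a+b−2) = 11.1/21.1 ≈ 0.5261.

p̂_MAP = 0.5261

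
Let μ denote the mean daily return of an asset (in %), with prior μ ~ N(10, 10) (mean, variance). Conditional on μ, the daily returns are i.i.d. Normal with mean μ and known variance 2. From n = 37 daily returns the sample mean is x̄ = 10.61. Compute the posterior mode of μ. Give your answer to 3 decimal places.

n = 37, x̄ = 10.61.
For a Normal prior and Normal likelihood with known variance, the posterior is Normal; its mode equals its mean, the precision-weighted average.
Prior precision 1/σ₀² = 1/10 = 0.1; data precision n/σ² = 37/2 = 18.5.
μ̂ = (0.1·10 + 18.5·10.61) / (0.1 + 18.5) = 197.285/18.6 = 39457/3720 ≈ 10.607.

μ̂_MAP = 10.607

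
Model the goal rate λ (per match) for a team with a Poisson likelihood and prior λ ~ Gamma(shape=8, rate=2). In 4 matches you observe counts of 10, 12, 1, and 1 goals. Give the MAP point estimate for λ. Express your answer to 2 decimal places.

Σxᵢ = 10+12+1+1 = 24, with n = 4.
Posterior ∝ λ^7e^(−2λ) · λ^24e^(−4λ) = λ^31e^(−6λ), i.e. Gamma(shape=32, rate=6).
The mode of a Gamma(a, b) with a ≥ 1 (shape–rate) is (a−1)/b = 31/6 ≈ 5.17.

λ̂_MAP = 5.17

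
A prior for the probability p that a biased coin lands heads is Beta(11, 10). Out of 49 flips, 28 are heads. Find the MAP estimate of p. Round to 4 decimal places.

Prior: Beta(11, 10).
Data: 28 successes in 49 trials. The binomial likelihood contributes p^28(1−p)^21, so the posterior is Beta(11+28, 10+21) = Beta(39, 31).
For Beta(a, b) with a, b > 1 the mode is (a−1)/(a+b−2) = 38/68 ≈ 0.5588.

p̂_MAP = 0.5588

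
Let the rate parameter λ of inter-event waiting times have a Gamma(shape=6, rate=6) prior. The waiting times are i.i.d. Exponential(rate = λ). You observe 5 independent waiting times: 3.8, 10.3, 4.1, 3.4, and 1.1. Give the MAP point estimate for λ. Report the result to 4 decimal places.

λ̂_MAP = 0.3484

The Exponential(rate=λ) likelihood is ∝ λ^n e^(−λΣtᵢ). Here n = 5 and Σtᵢ = 3.8 + 10.3 + 4.1 + 3.4 + 1.1 = 22.7.
Posterior ∝ λ^5e^(−6λ) · λ^5e^(−22.7λ) = λ^10e^(−28.7λ), i.e. Gamma(11, 28.7).
Mode = (a−1)/b = 10/28.7 ≈ 0.3484.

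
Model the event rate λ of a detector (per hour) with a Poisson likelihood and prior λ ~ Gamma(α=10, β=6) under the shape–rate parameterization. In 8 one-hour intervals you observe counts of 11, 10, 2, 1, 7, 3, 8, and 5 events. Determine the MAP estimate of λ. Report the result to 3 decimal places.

λ̂_MAP = 4.000

Σxᵢ = 11+10+2+1+7+3+8+5 = 47, with n = 8.
Posterior ∝ λ^9e^(−6λ) · λ^47e^(−8λ) = λ^56e^(−14λ), i.e. Gamma(shape=57, rate=14).
The mode of a Gamma(a, b) with a ≥ 1 (shape–rate) is (a−1)/b = 56/14 ≈ 4.000.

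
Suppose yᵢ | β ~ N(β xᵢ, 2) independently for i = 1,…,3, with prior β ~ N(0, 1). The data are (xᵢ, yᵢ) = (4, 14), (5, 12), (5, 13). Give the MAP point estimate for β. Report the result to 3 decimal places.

log p(β | y) = −Σ(yᵢ − βxᵢ)²/(2·2) − β²/(2·1) + const.
Setting the derivative to zero: Σxᵢ(yᵢ − βxᵢ)/2 − β/1 = 0, so β = Σxᵢyᵢ / (Σxᵢ² + σ²/τ²).
Σxᵢyᵢ = 4·14 + 5·12 + 5·13 = 181; Σxᵢ² = 66; σ²/τ² = 2.
β̂_MAP = 181 / (66 + 2) = 181/68 ≈ 2.662.

β̂_MAP = 2.662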